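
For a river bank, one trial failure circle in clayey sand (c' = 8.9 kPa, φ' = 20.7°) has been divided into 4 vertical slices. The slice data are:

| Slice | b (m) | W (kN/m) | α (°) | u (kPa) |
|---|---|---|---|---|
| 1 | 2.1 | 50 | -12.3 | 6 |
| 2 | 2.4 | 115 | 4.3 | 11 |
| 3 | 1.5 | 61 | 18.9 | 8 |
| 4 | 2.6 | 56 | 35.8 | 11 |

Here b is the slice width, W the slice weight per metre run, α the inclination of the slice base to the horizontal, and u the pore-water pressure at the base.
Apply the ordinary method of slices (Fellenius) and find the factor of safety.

Ordinary method of slices: FS = Σ[c'·Δl_i + (W_i cosα_i − u_i·Δl_i)·tanφ'] / Σ W_i sinα_i, with Δl_i = b_i / cosα_i.
Slice 1: Δl = 2.1/cos(-12.3°) = 2.149 m; N'_1 = 50·cos(-12.3°) − 6·2.149 = 36.0; c'Δl = 19.13; W sinα = -10.7
Slice 2: Δl = 2.4/cos4.3° = 2.407 m; N'_2 = 115·cos4.3° − 11·2.407 = 88.2; c'Δl = 21.42; W sinα = 8.6
Slice 3: Δl = 1.5/cos18.9° = 1.585 m; N'_3 = 61·cos18.9° − 8·1.585 = 45.0; c'Δl = 14.11; W sinα = 19.8
Slice 4: Δl = 2.6/cos35.8° = 3.206 m; N'_4 = 56·cos35.8° − 11·3.206 = 10.2; c'Δl = 28.53; W sinα = 32.8
Σc'Δl = 83.2 kN/m; ΣN' = 179.3 kN/m; ΣW sinα = 50.5 kN/m
Resisting = 83.2 + 179.3·tan20.7° = 83.2 + 67.8 = 151.0 kN/m
FS = 151.0 / 50.5 = 2.990

FS = 2.99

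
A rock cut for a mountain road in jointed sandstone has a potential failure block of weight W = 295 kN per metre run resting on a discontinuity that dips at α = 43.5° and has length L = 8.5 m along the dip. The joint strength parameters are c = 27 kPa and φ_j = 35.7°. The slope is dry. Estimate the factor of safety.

FS = 1.89

Resolving the block weight along and normal to the plane and applying the Mohr–Coulomb strength on the joint:
N' = W cosα = 295·cos43.5° = 214.0 kN/m
Driving force T = W sinα = 295·sin43.5° = 203.1 kN/m
Resisting force R = c·L + N'·tanφ_j = 27·8.5 + 214.0·tan35.7° = 229.5 + 153.8 = 383.3 kN/m
FS = R / T = 383.3 / 203.1 = 1.887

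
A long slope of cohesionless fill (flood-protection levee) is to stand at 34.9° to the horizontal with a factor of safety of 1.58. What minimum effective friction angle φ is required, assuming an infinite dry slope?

φ = 47.8°

FS = tanφ/tanβ ⇒ tanφ = FS · tanβ = 1.58 · tan34.9° = 1.1022
φ = arctan(1.1022) = 47.78°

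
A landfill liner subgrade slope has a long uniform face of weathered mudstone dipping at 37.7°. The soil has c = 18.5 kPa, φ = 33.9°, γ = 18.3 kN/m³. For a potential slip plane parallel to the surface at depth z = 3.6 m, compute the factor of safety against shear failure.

FS = 1.45

For an infinite slope with a slip plane parallel to the surface (no pore pressure): FS = [c + γz cos²β tanφ] / [γz sinβ cosβ].
γz = 18.3·3.6 = 65.88 kN/m²
Numerator = 18.5 + 65.88·cos²37.7°·tan33.9° = 18.5 + 65.88·0.6260·0.6720 = 46.214 kPa
Denominator = 65.88·sin37.7°·cos37.7° = 65.88·0.6115·0.7912 = 31.876 kPa
FS = 46.214 / 31.876 = 1.450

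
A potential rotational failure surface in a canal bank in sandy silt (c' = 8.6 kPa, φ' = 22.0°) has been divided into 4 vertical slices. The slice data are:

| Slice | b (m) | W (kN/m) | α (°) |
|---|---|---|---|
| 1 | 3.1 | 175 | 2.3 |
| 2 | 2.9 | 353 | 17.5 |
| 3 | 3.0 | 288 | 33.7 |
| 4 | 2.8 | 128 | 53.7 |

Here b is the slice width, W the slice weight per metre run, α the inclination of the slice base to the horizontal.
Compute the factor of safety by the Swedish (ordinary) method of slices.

FS = 1.22

Ordinary method of slices: FS = Σ[c'·Δl_i + (W_i cosα_i)·tanφ'] / Σ W_i sinα_i, with Δl_i = b_i / cosα_i.
Slice 1: Δl = 3.1/cos2.3° = 3.102 m; N'_1 = 175·cos2.3° = 174.9; c'Δl = 26.68; W sinα = 7.0
Slice 2: Δl = 2.9/cos17.5° = 3.041 m; N'_2 = 353·cos17.5° = 336.7; c'Δl = 26.15; W sinα = 106.1
Slice 3: Δl = 3.0/cos33.7° = 3.606 m; N'_3 = 288·cos33.7° = 239.6; c'Δl = 31.01; W sinα = 159.8
Slice 4: Δl = 2.8/cos53.7° = 4.730 m; N'_4 = 128·cos53.7° = 75.8; c'Δl = 40.67; W sinα = 103.2
Σc'Δl = 124.5 kN/m; ΣN' = 826.9 kN/m; ΣW sinα = 376.1 kN/m
Resisting = 124.5 + 826.9·tan22.0° = 124.5 + 334.1 = 458.6 kN/m
FS = 458.6 / 376.1 = 1.219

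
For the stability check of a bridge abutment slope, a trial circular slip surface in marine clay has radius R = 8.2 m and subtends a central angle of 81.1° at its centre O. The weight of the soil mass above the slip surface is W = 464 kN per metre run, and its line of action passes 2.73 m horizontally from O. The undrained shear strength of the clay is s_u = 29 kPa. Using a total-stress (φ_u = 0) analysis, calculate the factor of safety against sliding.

Taking moments about the centre O, the resisting moment is provided by the undrained shear strength acting along the arc:
Arc length L_a = R·θ = 8.2·(81.1°·π/180) = 8.2·1.4155 = 11.61 m
M_R = s_u·L_a·R = 29·11.61·8.2 = 2760.1 kN·m/m
M_D = W·d = 464·2.73 = 1266.7 kN·m/m
FS = M_R / M_D = 2760.1 / 1266.7 = 2.179

FS = 2.18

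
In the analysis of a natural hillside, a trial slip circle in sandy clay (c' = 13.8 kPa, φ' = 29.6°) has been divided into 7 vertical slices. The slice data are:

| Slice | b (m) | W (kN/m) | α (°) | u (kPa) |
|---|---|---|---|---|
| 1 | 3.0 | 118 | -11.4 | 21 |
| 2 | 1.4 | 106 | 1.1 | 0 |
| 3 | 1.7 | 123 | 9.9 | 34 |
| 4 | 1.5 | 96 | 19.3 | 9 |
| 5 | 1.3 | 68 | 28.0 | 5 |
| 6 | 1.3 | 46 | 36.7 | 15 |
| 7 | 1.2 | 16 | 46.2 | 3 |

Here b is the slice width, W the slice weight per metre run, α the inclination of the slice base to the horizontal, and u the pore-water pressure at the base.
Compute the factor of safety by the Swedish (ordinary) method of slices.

Ordinary method of slices: FS = Σ[c'·Δl_i + (W_i cosα_i − u_i·Δl_i)·tanφ'] / Σ W_i sinα_i, with Δl_i = b_i / cosα_i.
Slice 1: Δl = 3.0/cos(-11.4°) = 3.060 m; N'_1 = 118·cos(-11.4°) − 21·3.060 = 51.4; c'Δl = 42.23; W sinα = -23.3
Slice 2: Δl = 1.4/cos1.1° = 1.400 m; N'_2 = 106·cos1.1° − 0·1.400 = 106.0; c'Δl = 19.32; W sinα = 2.0
Slice 3: Δl = 1.7/cos9.9° = 1.726 m; N'_3 = 123·cos9.9° − 34·1.726 = 62.5; c'Δl = 23.81; W sinα = 21.1
Slice 4: Δl = 1.5/cos19.3° = 1.589 m; N'_4 = 96·cos19.3° − 9·1.589 = 76.3; c'Δl = 21.93; W sinα = 31.7
Slice 5: Δl = 1.3/cos28.0° = 1.472 m; N'_5 = 68·cos28.0° − 5·1.472 = 52.7; c'Δl = 20.32; W sinα = 31.9
Slice 6: Δl = 1.3/cos36.7° = 1.621 m; N'_6 = 46·cos36.7° − 15·1.621 = 12.6; c'Δl = 22.38; W sinα = 27.5
Slice 7: Δl = 1.2/cos46.2° = 1.734 m; N'_7 = 16·cos46.2° − 3·1.734 = 5.9; c'Δl = 23.93; W sinα = 11.5
Σc'Δl = 173.9 kN/m; ΣN' = 367.3 kN/m; ΣW sinα = 102.6 kN/m
Resisting = 173.9 + 367.3·tan29.6° = 173.9 + 208.7 = 382.6 kN/m
FS = 382.6 / 102.6 = 3.731

FS = 3.73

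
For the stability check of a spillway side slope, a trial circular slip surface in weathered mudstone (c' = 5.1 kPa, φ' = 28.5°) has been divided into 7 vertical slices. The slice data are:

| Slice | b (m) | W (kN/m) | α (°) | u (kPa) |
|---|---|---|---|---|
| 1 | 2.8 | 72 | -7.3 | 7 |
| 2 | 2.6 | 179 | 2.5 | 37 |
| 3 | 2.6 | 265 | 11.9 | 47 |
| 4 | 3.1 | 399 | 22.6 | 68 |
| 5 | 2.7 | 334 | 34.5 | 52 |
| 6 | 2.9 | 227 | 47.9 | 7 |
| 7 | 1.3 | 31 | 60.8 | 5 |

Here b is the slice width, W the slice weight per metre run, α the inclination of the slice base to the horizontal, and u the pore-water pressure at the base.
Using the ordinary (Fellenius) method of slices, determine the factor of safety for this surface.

Ordinary method of slices: FS = Σ[c'·Δl_i + (W_i cosα_i − u_i·Δl_i)·tanφ'] / Σ W_i sinα_i, with Δl_i = b_i / cosα_i.
Slice 1: Δl = 2.8/cos(-7.3°) = 2.823 m; N'_1 = 72·cos(-7.3°) − 7·2.823 = 51.7; c'Δl = 14.40; W sinα = -9.1
Slice 2: Δl = 2.6/cos2.5° = 2.602 m; N'_2 = 179·cos2.5° − 37·2.602 = 82.5; c'Δl = 13.27; W sinα = 7.8
Slice 3: Δl = 2.6/cos11.9° = 2.657 m; N'_3 = 265·cos11.9° − 47·2.657 = 134.4; c'Δl = 13.55; W sinα = 54.6
Slice 4: Δl = 3.1/cos22.6° = 3.358 m; N'_4 = 399·cos22.6° − 68·3.358 = 140.0; c'Δl = 17.13; W sinα = 153.3
Slice 5: Δl = 2.7/cos34.5° = 3.276 m; N'_5 = 334·cos34.5° − 52·3.276 = 104.9; c'Δl = 16.71; W sinα = 189.2
Slice 6: Δl = 2.9/cos47.9° = 4.326 m; N'_6 = 227·cos47.9° − 7·4.326 = 121.9; c'Δl = 22.06; W sinα = 168.4
Slice 7: Δl = 1.3/cos60.8° = 2.665 m; N'_7 = 31·cos60.8° − 5·2.665 = 1.8; c'Δl = 13.59; W sinα = 27.1
Σc'Δl = 110.7 kN/m; ΣN' = 637.2 kN/m; ΣW sinα = 591.3 kN/m
Resisting = 110.7 + 637.2·tan28.5° = 110.7 + 346.0 = 456.7 kN/m
FS = 456.7 / 591.3 = 0.772

FS = 0.77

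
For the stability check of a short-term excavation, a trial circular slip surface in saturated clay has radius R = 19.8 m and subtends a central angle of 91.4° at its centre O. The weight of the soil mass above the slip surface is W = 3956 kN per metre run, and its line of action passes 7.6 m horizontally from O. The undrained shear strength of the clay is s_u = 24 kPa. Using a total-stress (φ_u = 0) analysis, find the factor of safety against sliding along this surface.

FS = 0.50

Taking moments about the centre O, the resisting moment is provided by the undrained shear strength acting along the arc:
Arc length L_a = R·θ = 19.8·(91.4°·π/180) = 19.8·1.5952 = 31.59 m
M_R = s_u·L_a·R = 24·31.59·19.8 = 15009.5 kN·m/m
M_D = W·d = 3956·7.6 = 30065.6 kN·m/m
FS = M_R / M_D = 15009.5 / 30065.6 = 0.499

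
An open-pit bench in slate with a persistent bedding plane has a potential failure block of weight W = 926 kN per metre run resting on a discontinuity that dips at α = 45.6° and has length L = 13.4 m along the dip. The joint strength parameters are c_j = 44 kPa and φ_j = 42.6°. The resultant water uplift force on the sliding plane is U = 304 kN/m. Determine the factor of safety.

FS = 1.37

Resolving the block weight along and normal to the plane and applying the Mohr–Coulomb strength on the joint:
N' = W cosα − U = 926·cos45.6° − 304 = 343.9 kN/m
Driving force T = W sinα = 926·sin45.6° = 661.6 kN/m
Resisting force R = c_j·L + N'·tanφ_j = 44·13.4 + 343.9·tan42.6° = 589.6 + 316.2 = 905.8 kN/m
FS = R / T = 905.8 / 661.6 = 1.369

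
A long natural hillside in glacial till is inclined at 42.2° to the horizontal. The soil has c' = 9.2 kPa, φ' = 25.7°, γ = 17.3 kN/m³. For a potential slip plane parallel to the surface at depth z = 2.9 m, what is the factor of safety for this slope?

FS = 0.90

For an infinite slope with a slip plane parallel to the surface (no pore pressure): FS = [c' + γz cos²β tanφ'] / [γz sinβ cosβ].
γz = 17.3·2.9 = 50.17 kN/m²
Numerator = 9.2 + 50.17·cos²42.2°·tan25.7° = 9.2 + 50.17·0.5488·0.4813 = 22.451 kPa
Denominator = 50.17·sin42.2°·cos42.2° = 50.17·0.6717·0.7408 = 24.965 kPa
FS = 22.451 / 24.965 = 0.899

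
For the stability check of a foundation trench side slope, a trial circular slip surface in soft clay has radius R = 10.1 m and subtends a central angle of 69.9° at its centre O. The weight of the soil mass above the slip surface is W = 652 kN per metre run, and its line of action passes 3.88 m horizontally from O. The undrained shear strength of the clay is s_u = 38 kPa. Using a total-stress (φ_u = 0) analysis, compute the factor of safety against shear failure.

FS = 1.87

Taking moments about the centre O, the resisting moment is provided by the undrained shear strength acting along the arc:
Arc length L_a = R·θ = 10.1·(69.9°·π/180) = 10.1·1.2200 = 12.32 m
M_R = s_u·L_a·R = 38·12.32·10.1 = 4729.1 kN·m/m
M_D = W·d = 652·3.88 = 2529.8 kN·m/m
FS = M_R / M_D = 4729.1 / 2529.8 = 1.869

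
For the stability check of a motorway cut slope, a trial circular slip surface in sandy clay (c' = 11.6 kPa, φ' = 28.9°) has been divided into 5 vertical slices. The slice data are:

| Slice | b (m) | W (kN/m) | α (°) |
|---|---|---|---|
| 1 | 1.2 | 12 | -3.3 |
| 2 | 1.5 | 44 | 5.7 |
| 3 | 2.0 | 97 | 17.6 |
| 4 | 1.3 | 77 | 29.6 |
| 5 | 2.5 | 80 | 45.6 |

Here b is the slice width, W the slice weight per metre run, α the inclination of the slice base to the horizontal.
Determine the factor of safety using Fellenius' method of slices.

Ordinary method of slices: FS = Σ[c'·Δl_i + (W_i cosα_i)·tanφ'] / Σ W_i sinα_i, with Δl_i = b_i / cosα_i.
Slice 1: Δl = 1.2/cos(-3.3°) = 1.202 m; N'_1 = 12·cos(-3.3°) = 12.0; c'Δl = 13.94; W sinα = -0.7
Slice 2: Δl = 1.5/cos5.7° = 1.507 m; N'_2 = 44·cos5.7° = 43.8; c'Δl = 17.49; W sinα = 4.4
Slice 3: Δl = 2.0/cos17.6° = 2.098 m; N'_3 = 97·cos17.6° = 92.5; c'Δl = 24.34; W sinα = 29.3
Slice 4: Δl = 1.3/cos29.6° = 1.495 m; N'_4 = 77·cos29.6° = 67.0; c'Δl = 17.34; W sinα = 38.0
Slice 5: Δl = 2.5/cos45.6° = 3.573 m; N'_5 = 80·cos45.6° = 56.0; c'Δl = 41.45; W sinα = 57.2
Σc'Δl = 114.6 kN/m; ΣN' = 271.1 kN/m; ΣW sinα = 128.2 kN/m
Resisting = 114.6 + 271.1·tan28.9° = 114.6 + 149.7 = 264.2 kN/m
FS = 264.2 / 128.2 = 2.061

FS = 2.06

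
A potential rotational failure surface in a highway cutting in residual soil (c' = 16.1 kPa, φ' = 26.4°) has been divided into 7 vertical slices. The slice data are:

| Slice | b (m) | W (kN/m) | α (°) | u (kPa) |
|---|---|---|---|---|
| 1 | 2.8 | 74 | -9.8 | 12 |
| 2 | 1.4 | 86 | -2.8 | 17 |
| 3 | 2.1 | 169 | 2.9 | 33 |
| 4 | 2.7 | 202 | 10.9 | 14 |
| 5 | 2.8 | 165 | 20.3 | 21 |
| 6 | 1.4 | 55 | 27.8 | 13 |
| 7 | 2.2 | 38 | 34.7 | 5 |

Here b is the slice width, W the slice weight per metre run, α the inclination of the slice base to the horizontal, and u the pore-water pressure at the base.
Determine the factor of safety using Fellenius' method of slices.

Ordinary method of slices: FS = Σ[c'·Δl_i + (W_i cosα_i − u_i·Δl_i)·tanφ'] / Σ W_i sinα_i, with Δl_i = b_i / cosα_i.
Slice 1: Δl = 2.8/cos(-9.8°) = 2.841 m; N'_1 = 74·cos(-9.8°) − 12·2.841 = 38.8; c'Δl = 45.75; W sinα = -12.6
Slice 2: Δl = 1.4/cos(-2.8°) = 1.402 m; N'_2 = 86·cos(-2.8°) − 17·1.402 = 62.1; c'Δl = 22.57; W sinα = -4.2
Slice 3: Δl = 2.1/cos2.9° = 2.103 m; N'_3 = 169·cos2.9° − 33·2.103 = 99.4; c'Δl = 33.85; W sinα = 8.6
Slice 4: Δl = 2.7/cos10.9° = 2.750 m; N'_4 = 202·cos10.9° − 14·2.750 = 159.9; c'Δl = 44.27; W sinα = 38.2
Slice 5: Δl = 2.8/cos20.3° = 2.985 m; N'_5 = 165·cos20.3° − 21·2.985 = 92.1; c'Δl = 48.07; W sinα = 57.2
Slice 6: Δl = 1.4/cos27.8° = 1.583 m; N'_6 = 55·cos27.8° − 13·1.583 = 28.1; c'Δl = 25.48; W sinα = 25.7
Slice 7: Δl = 2.2/cos34.7° = 2.676 m; N'_7 = 38·cos34.7° − 5·2.676 = 17.9; c'Δl = 43.08; W sinα = 21.6
Σc'Δl = 263.1 kN/m; ΣN' = 498.1 kN/m; ΣW sinα = 134.5 kN/m
Resisting = 263.1 + 498.1·tan26.4° = 263.1 + 247.3 = 510.3 kN/m
FS = 510.3 / 134.5 = 3.795

FS = 3.79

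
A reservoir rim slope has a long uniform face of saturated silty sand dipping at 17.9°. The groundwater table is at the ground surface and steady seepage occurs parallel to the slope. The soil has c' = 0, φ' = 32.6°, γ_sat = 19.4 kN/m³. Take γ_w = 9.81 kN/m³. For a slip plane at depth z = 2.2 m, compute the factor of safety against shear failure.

With seepage parallel to the slope and the water table at the surface, the effective normal stress on the slip plane uses the buoyant unit weight γ' = γ_sat − γ_w while the driving shear stress uses γ_sat:
FS = [c' + γ' z cos²β tanφ'] / [γ_sat z sinβ cosβ]
(For c' = 0 this reduces to FS = (γ'/γ_sat)·tanφ'/tanβ.)
γ' = 19.4 − 9.81 = 9.59 kN/m³
Numerator = 0.0 + 9.59·2.2·cos²17.9°·tan32.6° = 0.0 + 9.59·2.2·0.9055·0.6395 = 12.218 kPa
Denominator = 19.4·2.2·sin17.9°·cos17.9° = 19.4·2.2·0.3074·0.9516 = 12.483 kPa
FS = 12.218 / 12.483 = 0.979

FS = 0.98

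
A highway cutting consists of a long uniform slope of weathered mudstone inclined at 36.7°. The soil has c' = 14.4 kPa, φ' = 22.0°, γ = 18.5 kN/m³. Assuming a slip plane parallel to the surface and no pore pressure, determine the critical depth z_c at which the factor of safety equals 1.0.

Setting FS = 1.00 in FS = [c' + γz cos²β tanφ'] / [γz sinβ cosβ] and solving for z:
z = c' / [γ cosβ (FS·sinβ − cosβ·tanφ')]
  = 14.4 / [18.5·cos36.7°·(1.00·sin36.7° − cos36.7°·tan22.0°)]
  = 14.4 / [18.5·0.8018·(1.00·0.5976 − 0.8018·0.4040)]
  = 14.4 / 4.0596 = 3.547 m

z_c = 3.55 m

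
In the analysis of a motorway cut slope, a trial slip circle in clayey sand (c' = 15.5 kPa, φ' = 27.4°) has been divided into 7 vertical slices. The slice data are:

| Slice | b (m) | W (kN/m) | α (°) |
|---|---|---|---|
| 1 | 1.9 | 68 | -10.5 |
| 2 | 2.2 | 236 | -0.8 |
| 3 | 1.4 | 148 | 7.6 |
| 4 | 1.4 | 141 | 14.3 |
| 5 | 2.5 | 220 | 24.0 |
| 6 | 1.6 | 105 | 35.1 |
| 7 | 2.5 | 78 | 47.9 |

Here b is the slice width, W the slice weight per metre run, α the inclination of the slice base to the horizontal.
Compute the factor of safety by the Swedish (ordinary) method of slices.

FS = 2.92

Ordinary method of slices: FS = Σ[c'·Δl_i + (W_i cosα_i)·tanφ'] / Σ W_i sinα_i, with Δl_i = b_i / cosα_i.
Slice 1: Δl = 1.9/cos(-10.5°) = 1.932 m; N'_1 = 68·cos(-10.5°) = 66.9; c'Δl = 29.95; W sinα = -12.4
Slice 2: Δl = 2.2/cos(-0.8°) = 2.200 m; N'_2 = 236·cos(-0.8°) = 236.0; c'Δl = 34.10; W sinα = -3.3
Slice 3: Δl = 1.4/cos7.6° = 1.412 m; N'_3 = 148·cos7.6° = 146.7; c'Δl = 21.89; W sinα = 19.6
Slice 4: Δl = 1.4/cos14.3° = 1.445 m; N'_4 = 141·cos14.3° = 136.6; c'Δl = 22.39; W sinα = 34.8
Slice 5: Δl = 2.5/cos24.0° = 2.737 m; N'_5 = 220·cos24.0° = 201.0; c'Δl = 42.42; W sinα = 89.5
Slice 6: Δl = 1.6/cos35.1° = 1.956 m; N'_6 = 105·cos35.1° = 85.9; c'Δl = 30.31; W sinα = 60.4
Slice 7: Δl = 2.5/cos47.9° = 3.729 m; N'_7 = 78·cos47.9° = 52.3; c'Δl = 57.80; W sinα = 57.9
Σc'Δl = 238.9 kN/m; ΣN' = 925.3 kN/m; ΣW sinα = 246.4 kN/m
Resisting = 238.9 + 925.3·tan27.4° = 238.9 + 479.7 = 718.5 kN/m
FS = 718.5 / 246.4 = 2.916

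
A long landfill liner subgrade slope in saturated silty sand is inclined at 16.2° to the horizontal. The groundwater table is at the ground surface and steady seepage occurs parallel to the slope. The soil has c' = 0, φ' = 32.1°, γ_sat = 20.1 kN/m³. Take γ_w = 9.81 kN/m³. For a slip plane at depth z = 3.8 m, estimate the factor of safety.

With seepage parallel to the slope and the water table at the surface, the effective normal stress on the slip plane uses the buoyant unit weight γ' = γ_sat − γ_w while the driving shear stress uses γ_sat:
FS = [c' + γ' z cos²β tanφ'] / [γ_sat z sinβ cosβ]
(For c' = 0 this reduces to FS = (γ'/γ_sat)·tanφ'/tanβ.)
γ' = 20.1 − 9.81 = 10.29 kN/m³
Numerator = 0.0 + 10.29·3.8·cos²16.2°·tan32.1° = 0.0 + 10.29·3.8·0.9222·0.6273 = 22.619 kPa
Denominator = 20.1·3.8·sin16.2°·cos16.2° = 20.1·3.8·0.2790·0.9603 = 20.463 kPa
FS = 22.619 / 20.463 = 1.105

FS = 1.11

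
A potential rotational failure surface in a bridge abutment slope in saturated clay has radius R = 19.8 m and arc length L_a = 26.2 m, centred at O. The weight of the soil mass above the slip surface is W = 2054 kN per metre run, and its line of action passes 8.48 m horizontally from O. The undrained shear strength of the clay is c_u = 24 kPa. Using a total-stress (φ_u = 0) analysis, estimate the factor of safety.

FS = 0.71

Taking moments about the centre O, the resisting moment is provided by the undrained shear strength acting along the arc:
M_R = c_u·L_a·R = 24·26.20·19.8 = 12450.2 kN·m/m
M_D = W·d = 2054·8.48 = 17417.9 kN·m/m
FS = M_R / M_D = 12450.2 / 17417.9 = 0.715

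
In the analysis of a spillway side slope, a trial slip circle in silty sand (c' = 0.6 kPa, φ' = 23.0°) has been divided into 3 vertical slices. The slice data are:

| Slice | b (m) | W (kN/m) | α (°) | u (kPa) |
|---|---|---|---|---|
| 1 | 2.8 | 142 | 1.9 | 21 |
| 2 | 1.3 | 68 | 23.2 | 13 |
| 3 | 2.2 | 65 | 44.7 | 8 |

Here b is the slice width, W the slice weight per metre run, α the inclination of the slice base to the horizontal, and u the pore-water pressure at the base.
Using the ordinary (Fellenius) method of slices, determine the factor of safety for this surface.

FS = 0.87

Ordinary method of slices: FS = Σ[c'·Δl_i + (W_i cosα_i − u_i·Δl_i)·tanφ'] / Σ W_i sinα_i, with Δl_i = b_i / cosα_i.
Slice 1: Δl = 2.8/cos1.9° = 2.802 m; N'_1 = 142·cos1.9° − 21·2.802 = 83.1; c'Δl = 1.68; W sinα = 4.7
Slice 2: Δl = 1.3/cos23.2° = 1.414 m; N'_2 = 68·cos23.2° − 13·1.414 = 44.1; c'Δl = 0.85; W sinα = 26.8
Slice 3: Δl = 2.2/cos44.7° = 3.095 m; N'_3 = 65·cos44.7° − 8·3.095 = 21.4; c'Δl = 1.86; W sinα = 45.7
Σc'Δl = 4.4 kN/m; ΣN' = 148.6 kN/m; ΣW sinα = 77.2 kN/m
Resisting = 4.4 + 148.6·tan23.0° = 4.4 + 63.1 = 67.5 kN/m
FS = 67.5 / 77.2 = 0.874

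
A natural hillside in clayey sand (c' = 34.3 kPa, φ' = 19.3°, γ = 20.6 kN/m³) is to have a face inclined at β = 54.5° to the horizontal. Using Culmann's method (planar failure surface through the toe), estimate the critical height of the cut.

H_c = 27.99 m

Culmann's analysis gives the critical failure plane at α_cr = (β + φ')/2 = (54.5 + 19.3)/2 = 36.9°, and the critical height
H_c = (4c'/γ) · sinβ cosφ' / [1 − cos(β − φ')]
    = (4·34.3/20.6) · sin54.5°·cos19.3° / [1 − cos(35.2°)]
    = 6.660 · 0.8141·0.9438 / [1 − 0.8171]
    = 6.660 · 0.7684 / 0.1829
    = 27.99 m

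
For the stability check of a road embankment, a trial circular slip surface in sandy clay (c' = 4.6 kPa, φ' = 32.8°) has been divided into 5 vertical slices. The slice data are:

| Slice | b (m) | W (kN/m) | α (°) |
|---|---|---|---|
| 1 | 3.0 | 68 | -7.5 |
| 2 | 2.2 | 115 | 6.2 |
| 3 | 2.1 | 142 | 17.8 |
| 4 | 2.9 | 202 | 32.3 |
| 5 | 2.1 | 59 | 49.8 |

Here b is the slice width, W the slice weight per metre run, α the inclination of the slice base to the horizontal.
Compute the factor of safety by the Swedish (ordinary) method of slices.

Ordinary method of slices: FS = Σ[c'·Δl_i + (W_i cosα_i)·tanφ'] / Σ W_i sinα_i, with Δl_i = b_i / cosα_i.
Slice 1: Δl = 3.0/cos(-7.5°) = 3.026 m; N'_1 = 68·cos(-7.5°) = 67.4; c'Δl = 13.92; W sinα = -8.9
Slice 2: Δl = 2.2/cos6.2° = 2.213 m; N'_2 = 115·cos6.2° = 114.3; c'Δl = 10.18; W sinα = 12.4
Slice 3: Δl = 2.1/cos17.8° = 2.206 m; N'_3 = 142·cos17.8° = 135.2; c'Δl = 10.15; W sinα = 43.4
Slice 4: Δl = 2.9/cos32.3° = 3.431 m; N'_4 = 202·cos32.3° = 170.7; c'Δl = 15.78; W sinα = 107.9
Slice 5: Δl = 2.1/cos49.8° = 3.254 m; N'_5 = 59·cos49.8° = 38.1; c'Δl = 14.97; W sinα = 45.1
Σc'Δl = 65.0 kN/m; ΣN' = 525.8 kN/m; ΣW sinα = 200.0 kN/m
Resisting = 65.0 + 525.8·tan32.8° = 65.0 + 338.8 = 403.8 kN/m
FS = 403.8 / 200.0 = 2.020

FS = 2.02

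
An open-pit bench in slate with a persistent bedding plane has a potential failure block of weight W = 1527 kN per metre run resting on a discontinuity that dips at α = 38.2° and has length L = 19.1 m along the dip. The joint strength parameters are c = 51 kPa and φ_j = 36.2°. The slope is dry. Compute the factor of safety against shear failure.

Resolving the block weight along and normal to the plane and applying the Mohr–Coulomb strength on the joint:
N' = W cosα = 1527·cos38.2° = 1200.0 kN/m
Driving force T = W sinα = 1527·sin38.2° = 944.3 kN/m
Resisting force R = c·L + N'·tanφ_j = 51·19.1 + 1200.0·tan36.2° = 974.1 + 878.3 = 1852.4 kN/m
FS = R / T = 1852.4 / 944.3 = 1.962

FS = 1.96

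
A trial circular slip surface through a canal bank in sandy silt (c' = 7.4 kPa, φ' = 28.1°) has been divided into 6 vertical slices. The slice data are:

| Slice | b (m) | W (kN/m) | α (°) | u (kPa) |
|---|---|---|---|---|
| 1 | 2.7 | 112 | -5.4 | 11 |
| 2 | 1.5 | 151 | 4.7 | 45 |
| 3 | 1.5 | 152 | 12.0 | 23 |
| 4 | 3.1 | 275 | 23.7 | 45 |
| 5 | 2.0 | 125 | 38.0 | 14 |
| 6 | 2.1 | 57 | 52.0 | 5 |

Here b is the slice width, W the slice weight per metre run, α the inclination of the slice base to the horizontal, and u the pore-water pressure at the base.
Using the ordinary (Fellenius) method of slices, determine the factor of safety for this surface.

Ordinary method of slices: FS = Σ[c'·Δl_i + (W_i cosα_i − u_i·Δl_i)·tanφ'] / Σ W_i sinα_i, with Δl_i = b_i / cosα_i.
Slice 1: Δl = 2.7/cos(-5.4°) = 2.712 m; N'_1 = 112·cos(-5.4°) − 11·2.712 = 81.7; c'Δl = 20.07; W sinα = -10.5
Slice 2: Δl = 1.5/cos4.7° = 1.505 m; N'_2 = 151·cos4.7° − 45·1.505 = 82.8; c'Δl = 11.14; W sinα = 12.4
Slice 3: Δl = 1.5/cos12.0° = 1.534 m; N'_3 = 152·cos12.0° − 23·1.534 = 113.4; c'Δl = 11.35; W sinα = 31.6
Slice 4: Δl = 3.1/cos23.7° = 3.386 m; N'_4 = 275·cos23.7° − 45·3.386 = 99.5; c'Δl = 25.05; W sinα = 110.5
Slice 5: Δl = 2.0/cos38.0° = 2.538 m; N'_5 = 125·cos38.0° − 14·2.538 = 63.0; c'Δl = 18.78; W sinα = 77.0
Slice 6: Δl = 2.1/cos52.0° = 3.411 m; N'_6 = 57·cos52.0° − 5·3.411 = 18.0; c'Δl = 25.24; W sinα = 44.9
Σc'Δl = 111.6 kN/m; ΣN' = 458.3 kN/m; ΣW sinα = 265.8 kN/m
Resisting = 111.6 + 458.3·tan28.1° = 111.6 + 244.7 = 356.3 kN/m
FS = 356.3 / 265.8 = 1.340

FS = 1.34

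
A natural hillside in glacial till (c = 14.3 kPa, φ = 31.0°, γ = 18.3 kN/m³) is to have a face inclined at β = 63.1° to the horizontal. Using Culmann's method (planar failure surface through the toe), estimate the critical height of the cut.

H_c = 15.63 m

Culmann's analysis gives the critical failure plane at α_cr = (β + φ)/2 = (63.1 + 31.0)/2 = 47.0°, and the critical height
H_c = (4c/γ) · sinβ cosφ / [1 − cos(β − φ)]
    = (4·14.3/18.3) · sin63.1°·cos31.0° / [1 − cos(32.1°)]
    = 3.126 · 0.8918·0.8572 / [1 − 0.8471]
    = 3.126 · 0.7644 / 0.1529
    = 15.63 m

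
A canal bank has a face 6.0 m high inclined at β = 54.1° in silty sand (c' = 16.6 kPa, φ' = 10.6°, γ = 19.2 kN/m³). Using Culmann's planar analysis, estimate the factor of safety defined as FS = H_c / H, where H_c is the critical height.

H_c = (4c'/γ) · sinβ cosφ' / [1 − cos(β − φ')]
    = (4·16.6/19.2) · sin54.1°·cos10.6° / [1 − cos43.5°]
    = 3.458 · 0.7962 / 0.2746 = 10.03 m
FS = H_c / H = 10.03 / 6.0 = 1.671

FS = 1.67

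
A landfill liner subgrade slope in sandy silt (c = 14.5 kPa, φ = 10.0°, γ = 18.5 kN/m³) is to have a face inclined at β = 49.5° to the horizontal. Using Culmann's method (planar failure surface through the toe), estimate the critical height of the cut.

Culmann's analysis gives the critical failure plane at α_cr = (β + φ)/2 = (49.5 + 10.0)/2 = 29.8°, and the critical height
H_c = (4c/γ) · sinβ cosφ / [1 − cos(β − φ)]
    = (4·14.5/18.5) · sin49.5°·cos10.0° / [1 − cos(39.5°)]
    = 3.135 · 0.7604·0.9848 / [1 − 0.7716]
    = 3.135 · 0.7489 / 0.2284
    = 10.28 m

H_c = 10.28 m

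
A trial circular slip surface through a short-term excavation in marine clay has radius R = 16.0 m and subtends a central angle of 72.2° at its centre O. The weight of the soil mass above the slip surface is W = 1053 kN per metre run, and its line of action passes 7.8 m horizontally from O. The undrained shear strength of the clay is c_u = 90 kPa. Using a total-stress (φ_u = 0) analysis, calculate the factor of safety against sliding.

FS = 3.53

Taking moments about the centre O, the resisting moment is provided by the undrained shear strength acting along the arc:
Arc length L_a = R·θ = 16.0·(72.2°·π/180) = 16.0·1.2601 = 20.16 m
M_R = c_u·L_a·R = 90·20.16·16.0 = 29033.3 kN·m/m
M_D = W·d = 1053·7.8 = 8213.4 kN·m/m
FS = M_R / M_D = 29033.3 / 8213.4 = 3.535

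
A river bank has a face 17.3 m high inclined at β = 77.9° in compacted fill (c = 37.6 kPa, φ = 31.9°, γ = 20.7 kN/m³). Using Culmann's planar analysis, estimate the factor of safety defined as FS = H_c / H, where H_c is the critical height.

FS = 1.14

H_c = (4c/γ) · sinβ cosφ / [1 − cos(β − φ)]
    = (4·37.6/20.7) · sin77.9°·cos31.9° / [1 − cos46.0°]
    = 7.266 · 0.8301 / 0.3053 = 19.75 m
FS = H_c / H = 19.75 / 17.3 = 1.142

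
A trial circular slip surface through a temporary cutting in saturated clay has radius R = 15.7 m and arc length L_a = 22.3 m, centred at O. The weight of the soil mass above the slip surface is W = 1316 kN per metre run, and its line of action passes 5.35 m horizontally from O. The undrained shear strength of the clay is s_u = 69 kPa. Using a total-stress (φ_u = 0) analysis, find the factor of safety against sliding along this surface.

FS = 3.43

Taking moments about the centre O, the resisting moment is provided by the undrained shear strength acting along the arc:
M_R = s_u·L_a·R = 69·22.30·15.7 = 24157.6 kN·m/m
M_D = W·d = 1316·5.35 = 7040.6 kN·m/m
FS = M_R / M_D = 24157.6 / 7040.6 = 3.431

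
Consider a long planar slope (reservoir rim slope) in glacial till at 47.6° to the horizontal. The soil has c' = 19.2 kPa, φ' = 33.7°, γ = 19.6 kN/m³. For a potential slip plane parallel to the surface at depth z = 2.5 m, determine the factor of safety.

FS = 1.40

For an infinite slope with a slip plane parallel to the surface (no pore pressure): FS = [c' + γz cos²β tanφ'] / [γz sinβ cosβ].
γz = 19.6·2.5 = 49.00 kN/m²
Numerator = 19.2 + 49.00·cos²47.6°·tan33.7° = 19.2 + 49.00·0.4547·0.6669 = 34.059 kPa
Denominator = 49.00·sin47.6°·cos47.6° = 49.00·0.7385·0.6743 = 24.399 kPa
FS = 34.059 / 24.399 = 1.396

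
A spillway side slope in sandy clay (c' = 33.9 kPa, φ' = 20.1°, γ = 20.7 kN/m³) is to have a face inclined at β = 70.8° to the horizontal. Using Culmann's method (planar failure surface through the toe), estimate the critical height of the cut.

Culmann's analysis gives the critical failure plane at α_cr = (β + φ')/2 = (70.8 + 20.1)/2 = 45.5°, and the critical height
H_c = (4c'/γ) · sinβ cosφ' / [1 − cos(β − φ')]
    = (4·33.9/20.7) · sin70.8°·cos20.1° / [1 − cos(50.7°)]
    = 6.551 · 0.9444·0.9391 / [1 − 0.6334]
    = 6.551 · 0.8869 / 0.3666
    = 15.85 m

H_c = 15.85 m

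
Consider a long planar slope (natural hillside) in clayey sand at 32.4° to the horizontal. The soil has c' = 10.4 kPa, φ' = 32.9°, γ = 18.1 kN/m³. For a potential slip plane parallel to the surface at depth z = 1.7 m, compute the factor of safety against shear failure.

For an infinite slope with a slip plane parallel to the surface (no pore pressure): FS = [c' + γz cos²β tanφ'] / [γz sinβ cosβ].
γz = 18.1·1.7 = 30.77 kN/m²
Numerator = 10.4 + 30.77·cos²32.4°·tan32.9° = 10.4 + 30.77·0.7129·0.6469 = 24.591 kPa
Denominator = 30.77·sin32.4°·cos32.4° = 30.77·0.5358·0.8443 = 13.921 kPa
FS = 24.591 / 13.921 = 1.766

FS = 1.77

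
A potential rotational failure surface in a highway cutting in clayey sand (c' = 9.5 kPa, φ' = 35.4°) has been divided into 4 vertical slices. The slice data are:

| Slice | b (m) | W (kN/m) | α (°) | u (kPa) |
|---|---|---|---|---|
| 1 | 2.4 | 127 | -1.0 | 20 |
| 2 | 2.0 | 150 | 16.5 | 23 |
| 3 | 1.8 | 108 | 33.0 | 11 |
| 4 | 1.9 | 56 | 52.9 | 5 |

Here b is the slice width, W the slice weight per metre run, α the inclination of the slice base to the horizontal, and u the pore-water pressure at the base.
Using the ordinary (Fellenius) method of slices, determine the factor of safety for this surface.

Ordinary method of slices: FS = Σ[c'·Δl_i + (W_i cosα_i − u_i·Δl_i)·tanφ'] / Σ W_i sinα_i, with Δl_i = b_i / cosα_i.
Slice 1: Δl = 2.4/cos(-1.0°) = 2.400 m; N'_1 = 127·cos(-1.0°) − 20·2.400 = 79.0; c'Δl = 22.80; W sinα = -2.2
Slice 2: Δl = 2.0/cos16.5° = 2.086 m; N'_2 = 150·cos16.5° − 23·2.086 = 95.8; c'Δl = 19.82; W sinα = 42.6
Slice 3: Δl = 1.8/cos33.0° = 2.146 m; N'_3 = 108·cos33.0° − 11·2.146 = 67.0; c'Δl = 20.39; W sinα = 58.8
Slice 4: Δl = 1.9/cos52.9° = 3.150 m; N'_4 = 56·cos52.9° − 5·3.150 = 18.0; c'Δl = 29.92; W sinα = 44.7
Σc'Δl = 92.9 kN/m; ΣN' = 259.8 kN/m; ΣW sinα = 143.9 kN/m
Resisting = 92.9 + 259.8·tan35.4° = 92.9 + 184.6 = 277.6 kN/m
FS = 277.6 / 143.9 = 1.929

FS = 1.93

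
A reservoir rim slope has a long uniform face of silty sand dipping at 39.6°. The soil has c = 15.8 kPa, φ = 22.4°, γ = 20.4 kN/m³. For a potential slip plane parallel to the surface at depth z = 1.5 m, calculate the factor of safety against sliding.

FS = 1.55

For an infinite slope with a slip plane parallel to the surface (no pore pressure): FS = [c + γz cos²β tanφ] / [γz sinβ cosβ].
γz = 20.4·1.5 = 30.60 kN/m²
Numerator = 15.8 + 30.60·cos²39.6°·tan22.4° = 15.8 + 30.60·0.5937·0.4122 = 23.288 kPa
Denominator = 30.60·sin39.6°·cos39.6° = 30.60·0.6374·0.7705 = 15.029 kPa
FS = 23.288 / 15.029 = 1.550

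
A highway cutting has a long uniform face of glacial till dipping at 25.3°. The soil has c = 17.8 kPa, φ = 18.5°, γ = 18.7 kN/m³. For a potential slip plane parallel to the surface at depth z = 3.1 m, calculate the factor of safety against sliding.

For an infinite slope with a slip plane parallel to the surface (no pore pressure): FS = [c + γz cos²β tanφ] / [γz sinβ cosβ].
γz = 18.7·3.1 = 57.97 kN/m²
Numerator = 17.8 + 57.97·cos²25.3°·tan18.5° = 17.8 + 57.97·0.8174·0.3346 = 33.654 kPa
Denominator = 57.97·sin25.3°·cos25.3° = 57.97·0.4274·0.9041 = 22.398 kPa
FS = 33.654 / 22.398 = 1.503

FS = 1.50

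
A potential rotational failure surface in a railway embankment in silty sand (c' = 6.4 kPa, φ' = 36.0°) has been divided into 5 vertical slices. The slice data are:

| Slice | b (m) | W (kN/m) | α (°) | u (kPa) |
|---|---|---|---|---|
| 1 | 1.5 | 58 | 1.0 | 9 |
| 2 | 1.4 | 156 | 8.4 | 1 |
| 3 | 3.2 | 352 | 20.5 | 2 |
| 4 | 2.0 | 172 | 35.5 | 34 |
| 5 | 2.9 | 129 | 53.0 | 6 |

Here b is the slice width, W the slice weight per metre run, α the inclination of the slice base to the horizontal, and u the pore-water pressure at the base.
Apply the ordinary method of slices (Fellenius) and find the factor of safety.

Ordinary method of slices: FS = Σ[c'·Δl_i + (W_i cosα_i − u_i·Δl_i)·tanφ'] / Σ W_i sinα_i, with Δl_i = b_i / cosα_i.
Slice 1: Δl = 1.5/cos1.0° = 1.500 m; N'_1 = 58·cos1.0° − 9·1.500 = 44.5; c'Δl = 9.60; W sinα = 1.0
Slice 2: Δl = 1.4/cos8.4° = 1.415 m; N'_2 = 156·cos8.4° − 1·1.415 = 152.9; c'Δl = 9.06; W sinα = 22.8
Slice 3: Δl = 3.2/cos20.5° = 3.416 m; N'_3 = 352·cos20.5° − 2·3.416 = 322.9; c'Δl = 21.86; W sinα = 123.3
Slice 4: Δl = 2.0/cos35.5° = 2.457 m; N'_4 = 172·cos35.5° − 34·2.457 = 56.5; c'Δl = 15.72; W sinα = 99.9
Slice 5: Δl = 2.9/cos53.0° = 4.819 m; N'_5 = 129·cos53.0° − 6·4.819 = 48.7; c'Δl = 30.84; W sinα = 103.0
Σc'Δl = 87.1 kN/m; ΣN' = 625.5 kN/m; ΣW sinα = 350.0 kN/m
Resisting = 87.1 + 625.5·tan36.0° = 87.1 + 454.5 = 541.5 kN/m
FS = 541.5 / 350.0 = 1.547

FS = 1.55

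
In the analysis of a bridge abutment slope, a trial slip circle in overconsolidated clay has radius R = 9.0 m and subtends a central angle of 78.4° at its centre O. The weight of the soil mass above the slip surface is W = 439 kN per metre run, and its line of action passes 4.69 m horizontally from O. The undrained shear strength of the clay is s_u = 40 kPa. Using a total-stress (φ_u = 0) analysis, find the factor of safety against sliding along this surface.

FS = 2.15

Taking moments about the centre O, the resisting moment is provided by the undrained shear strength acting along the arc:
Arc length L_a = R·θ = 9.0·(78.4°·π/180) = 9.0·1.3683 = 12.32 m
M_R = s_u·L_a·R = 40·12.32·9.0 = 4433.4 kN·m/m
M_D = W·d = 439·4.69 = 2058.9 kN·m/m
FS = M_R / M_D = 4433.4 / 2058.9 = 2.153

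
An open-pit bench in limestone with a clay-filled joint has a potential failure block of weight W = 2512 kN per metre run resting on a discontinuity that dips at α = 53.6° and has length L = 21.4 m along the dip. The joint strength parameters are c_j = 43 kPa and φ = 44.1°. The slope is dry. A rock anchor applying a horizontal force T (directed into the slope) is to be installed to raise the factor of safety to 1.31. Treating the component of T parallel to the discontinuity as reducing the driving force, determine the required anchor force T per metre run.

Resolving forces along and normal to the sliding plane, with the horizontal anchor force T adding T·sinα to the effective normal force and T·cosα acting up the plane against the driving force:
FS = [c_jL + (W cosα + T sinα) tanφ] / [W sinα − T cosα]
Without the anchor: N' = 1490.7 kN/m, driving T_d = 2021.9 kN/m, resisting R = 43·21.4 + 1490.7·tan44.1° = 2364.8 kN/m, FS = 1.17.
Setting FS = 1.31 and solving for T:
1.31·(2021.9 − T cos53.6°) = 2364.8 + T sin53.6°·tan44.1°
T·(sin53.6°·tan44.1° + 1.31·cos53.6°) = 1.31·2021.9 − 2364.8
T·(0.8049·0.9691 + 1.31·0.5934) = 2648.7 − 2364.8 = 283.9
T·1.5574 = 283.9
T = 182.3 kN/m

T = 182 kN/m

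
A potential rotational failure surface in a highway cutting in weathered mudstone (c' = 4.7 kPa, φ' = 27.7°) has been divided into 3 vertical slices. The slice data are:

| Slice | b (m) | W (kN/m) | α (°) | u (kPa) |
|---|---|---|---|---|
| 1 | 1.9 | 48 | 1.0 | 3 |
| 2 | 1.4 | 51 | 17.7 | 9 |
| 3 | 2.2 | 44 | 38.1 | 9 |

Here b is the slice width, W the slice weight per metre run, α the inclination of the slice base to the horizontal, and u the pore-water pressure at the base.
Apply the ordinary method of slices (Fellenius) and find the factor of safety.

FS = 1.72

Ordinary method of slices: FS = Σ[c'·Δl_i + (W_i cosα_i − u_i·Δl_i)·tanφ'] / Σ W_i sinα_i, with Δl_i = b_i / cosα_i.
Slice 1: Δl = 1.9/cos1.0° = 1.900 m; N'_1 = 48·cos1.0° − 3·1.900 = 42.3; c'Δl = 8.93; W sinα = 0.8
Slice 2: Δl = 1.4/cos17.7° = 1.470 m; N'_2 = 51·cos17.7° − 9·1.470 = 35.4; c'Δl = 6.91; W sinα = 15.5
Slice 3: Δl = 2.2/cos38.1° = 2.796 m; N'_3 = 44·cos38.1° − 9·2.796 = 9.5; c'Δl = 13.14; W sinα = 27.1
Σc'Δl = 29.0 kN/m; ΣN' = 87.1 kN/m; ΣW sinα = 43.5 kN/m
Resisting = 29.0 + 87.1·tan27.7° = 29.0 + 45.7 = 74.7 kN/m
FS = 74.7 / 43.5 = 1.718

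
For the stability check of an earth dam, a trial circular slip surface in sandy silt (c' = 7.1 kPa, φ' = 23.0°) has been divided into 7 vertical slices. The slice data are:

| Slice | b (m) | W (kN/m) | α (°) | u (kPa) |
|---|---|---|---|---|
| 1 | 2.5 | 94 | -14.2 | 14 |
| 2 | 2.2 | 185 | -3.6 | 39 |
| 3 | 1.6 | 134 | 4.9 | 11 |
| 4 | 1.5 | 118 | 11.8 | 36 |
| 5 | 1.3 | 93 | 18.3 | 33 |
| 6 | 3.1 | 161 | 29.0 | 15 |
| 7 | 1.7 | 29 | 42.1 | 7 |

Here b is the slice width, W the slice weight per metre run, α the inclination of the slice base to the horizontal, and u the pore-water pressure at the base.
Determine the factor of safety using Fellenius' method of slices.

FS = 2.39

Ordinary method of slices: FS = Σ[c'·Δl_i + (W_i cosα_i − u_i·Δl_i)·tanφ'] / Σ W_i sinα_i, with Δl_i = b_i / cosα_i.
Slice 1: Δl = 2.5/cos(-14.2°) = 2.579 m; N'_1 = 94·cos(-14.2°) − 14·2.579 = 55.0; c'Δl = 18.31; W sinα = -23.1
Slice 2: Δl = 2.2/cos(-3.6°) = 2.204 m; N'_2 = 185·cos(-3.6°) − 39·2.204 = 98.7; c'Δl = 15.65; W sinα = -11.6
Slice 3: Δl = 1.6/cos4.9° = 1.606 m; N'_3 = 134·cos4.9° − 11·1.606 = 115.8; c'Δl = 11.40; W sinα = 11.4
Slice 4: Δl = 1.5/cos11.8° = 1.532 m; N'_4 = 118·cos11.8° − 36·1.532 = 60.3; c'Δl = 10.88; W sinα = 24.1
Slice 5: Δl = 1.3/cos18.3° = 1.369 m; N'_5 = 93·cos18.3° − 33·1.369 = 43.1; c'Δl = 9.72; W sinα = 29.2
Slice 6: Δl = 3.1/cos29.0° = 3.544 m; N'_6 = 161·cos29.0° − 15·3.544 = 87.6; c'Δl = 25.17; W sinα = 78.1
Slice 7: Δl = 1.7/cos42.1° = 2.291 m; N'_7 = 29·cos42.1° − 7·2.291 = 5.5; c'Δl = 16.27; W sinα = 19.4
Σc'Δl = 107.4 kN/m; ΣN' = 466.1 kN/m; ΣW sinα = 127.6 kN/m
Resisting = 107.4 + 466.1·tan23.0° = 107.4 + 197.9 = 305.3 kN/m
FS = 305.3 / 127.6 = 2.392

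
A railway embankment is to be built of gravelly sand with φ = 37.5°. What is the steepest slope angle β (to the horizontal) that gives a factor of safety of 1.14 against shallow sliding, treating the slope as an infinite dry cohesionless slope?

For an infinite dry cohesionless slope FS = tanφ/tanβ, so tanβ = tanφ / FS.
tanβ = tan37.5° / 1.14 = 0.7673 / 1.14 = 0.6731
β = arctan(0.6731) = 33.94°

β = 33.9°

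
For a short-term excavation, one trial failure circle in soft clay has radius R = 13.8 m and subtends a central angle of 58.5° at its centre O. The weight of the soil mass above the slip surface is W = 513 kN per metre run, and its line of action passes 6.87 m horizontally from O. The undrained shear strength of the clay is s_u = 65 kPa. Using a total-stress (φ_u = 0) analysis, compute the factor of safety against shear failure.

Taking moments about the centre O, the resisting moment is provided by the undrained shear strength acting along the arc:
Arc length L_a = R·θ = 13.8·(58.5°·π/180) = 13.8·1.0210 = 14.09 m
M_R = s_u·L_a·R = 65·14.09·13.8 = 12638.8 kN·m/m
M_D = W·d = 513·6.87 = 3524.3 kN·m/m
FS = M_R / M_D = 12638.8 / 3524.3 = 3.586

FS = 3.59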